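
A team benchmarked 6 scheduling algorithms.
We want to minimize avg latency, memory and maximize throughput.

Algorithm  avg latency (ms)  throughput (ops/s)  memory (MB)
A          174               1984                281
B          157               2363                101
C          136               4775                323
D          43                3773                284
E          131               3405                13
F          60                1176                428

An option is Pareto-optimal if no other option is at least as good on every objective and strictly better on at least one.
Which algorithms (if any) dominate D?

none

A: worse on avg latency (174 vs 43).
B: worse on avg latency (157 vs 43).
C: worse on avg latency (136 vs 43).
E: worse on avg latency (131 vs 43).
F: worse on avg latency (60 vs 43).
No option dominates D.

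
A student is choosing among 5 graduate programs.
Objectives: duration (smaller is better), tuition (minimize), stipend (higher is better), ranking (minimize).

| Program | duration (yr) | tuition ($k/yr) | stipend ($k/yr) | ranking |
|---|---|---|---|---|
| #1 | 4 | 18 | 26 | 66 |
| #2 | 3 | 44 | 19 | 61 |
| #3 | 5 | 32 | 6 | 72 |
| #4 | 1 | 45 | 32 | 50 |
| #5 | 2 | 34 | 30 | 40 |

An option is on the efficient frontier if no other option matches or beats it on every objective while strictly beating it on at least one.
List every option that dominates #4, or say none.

#1: worse on duration (4 vs 1).
#2: worse on duration (3 vs 1).
#3: worse on duration (5 vs 1).
#5: worse on duration (2 vs 1).
No option dominates #4.

none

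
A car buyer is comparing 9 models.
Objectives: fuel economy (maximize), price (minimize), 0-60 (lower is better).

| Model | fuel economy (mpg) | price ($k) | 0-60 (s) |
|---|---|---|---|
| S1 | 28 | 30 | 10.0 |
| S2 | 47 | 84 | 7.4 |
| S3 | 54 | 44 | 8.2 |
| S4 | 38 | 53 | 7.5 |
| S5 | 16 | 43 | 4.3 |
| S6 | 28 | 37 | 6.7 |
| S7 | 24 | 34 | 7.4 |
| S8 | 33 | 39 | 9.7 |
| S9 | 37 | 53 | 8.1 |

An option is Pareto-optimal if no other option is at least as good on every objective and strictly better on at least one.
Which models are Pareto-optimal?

S1: not dominated (best price).
S2: not dominated.
S3: not dominated (best fuel economy).
S4: not dominated.
S5: not dominated (best 0-60).
S6: not dominated.
S7: not dominated.
S8: not dominated.
S9: dominated by S4 (fuel economy 38≥37, price 53≤53, 0-60 7.5≤8.1).

S1, S2, S3, S4, S5, S6, S7, S8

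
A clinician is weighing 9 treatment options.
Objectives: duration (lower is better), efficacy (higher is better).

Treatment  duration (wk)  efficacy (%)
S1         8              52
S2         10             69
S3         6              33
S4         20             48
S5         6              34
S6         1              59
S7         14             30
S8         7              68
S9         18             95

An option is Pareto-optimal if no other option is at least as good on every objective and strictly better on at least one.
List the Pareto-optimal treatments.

S2, S6, S8, S9

S1: dominated by S6 (duration 1≤8, efficacy 59≥52).
S2: not dominated.
S3: dominated by S5 (duration 6≤6, efficacy 34≥33).
S4: dominated by S1 (duration 8≤20, efficacy 52≥48).
S5: dominated by S6 (duration 1≤6, efficacy 59≥34).
S6: not dominated (best duration).
S7: dominated by S1 (duration 8≤14, efficacy 52≥30).
S8: not dominated.
S9: not dominated (best efficacy).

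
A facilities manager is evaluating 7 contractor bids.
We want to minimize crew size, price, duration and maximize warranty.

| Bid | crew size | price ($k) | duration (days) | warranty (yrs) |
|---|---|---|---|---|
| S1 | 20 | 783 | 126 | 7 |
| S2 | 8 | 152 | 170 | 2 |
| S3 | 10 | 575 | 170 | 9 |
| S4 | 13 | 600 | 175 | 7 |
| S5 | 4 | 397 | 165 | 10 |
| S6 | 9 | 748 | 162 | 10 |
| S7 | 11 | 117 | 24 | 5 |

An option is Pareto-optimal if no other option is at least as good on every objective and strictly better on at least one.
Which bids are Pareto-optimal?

S1: not dominated.
S2: not dominated.
S3: dominated by S5 (crew size 4≤10, price 397≤575, duration 165≤170, warranty 10≥9).
S4: dominated by S3 (crew size 10≤13, price 575≤600, duration 170≤175, warranty 9≥7).
S5: not dominated (best crew size).
S6: not dominated.
S7: not dominated (best price).

S1, S2, S5, S6, S7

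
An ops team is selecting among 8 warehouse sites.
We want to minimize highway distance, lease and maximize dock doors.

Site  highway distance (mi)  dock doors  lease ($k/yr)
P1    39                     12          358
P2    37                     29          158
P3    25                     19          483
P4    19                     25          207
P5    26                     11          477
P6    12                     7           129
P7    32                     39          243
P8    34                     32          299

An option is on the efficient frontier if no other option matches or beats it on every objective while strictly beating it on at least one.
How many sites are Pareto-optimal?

P1: dominated by P2 (highway distance 37≤39, dock doors 29≥12, lease 158≤358).
P2: not dominated.
P3: dominated by P4 (highway distance 19≤25, dock doors 25≥19, lease 207≤483).
P4: not dominated.
P5: dominated by P4 (highway distance 19≤26, dock doors 25≥11, lease 207≤477).
P6: not dominated (best highway distance).
P7: not dominated (best dock doors).
P8: dominated by P7 (highway distance 32≤34, dock doors 39≥32, lease 243≤299).
Pareto-optimal: P2, P4, P6, P7 → 4.

4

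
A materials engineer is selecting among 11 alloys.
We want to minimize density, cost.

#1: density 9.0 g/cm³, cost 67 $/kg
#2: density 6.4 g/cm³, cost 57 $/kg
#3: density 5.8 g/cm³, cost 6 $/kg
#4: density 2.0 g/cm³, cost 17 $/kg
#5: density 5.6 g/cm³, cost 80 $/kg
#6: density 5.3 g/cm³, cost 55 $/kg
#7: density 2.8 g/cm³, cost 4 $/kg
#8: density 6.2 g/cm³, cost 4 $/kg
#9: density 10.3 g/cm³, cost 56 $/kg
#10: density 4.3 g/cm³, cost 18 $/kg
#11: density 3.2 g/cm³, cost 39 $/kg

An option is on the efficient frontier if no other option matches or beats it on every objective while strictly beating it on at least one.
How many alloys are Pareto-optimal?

#1: dominated by #2 (density 6.4≤9.0, cost 57≤67).
#2: dominated by #3 (density 5.8≤6.4, cost 6≤57).
#3: dominated by #7 (density 2.8≤5.8, cost 4≤6).
#4: not dominated (best density).
#5: dominated by #4 (density 2.0≤5.6, cost 17≤80).
#6: dominated by #4 (density 2.0≤5.3, cost 17≤55).
#7: not dominated.
#8: dominated by #7 (density 2.8≤6.2, cost 4≤4).
#9: dominated by #3 (density 5.8≤10.3, cost 6≤56).
#10: dominated by #4 (density 2.0≤4.3, cost 17≤18).
#11: dominated by #4 (density 2.0≤3.2, cost 17≤39).
Pareto-optimal: #4, #7 → 2.

2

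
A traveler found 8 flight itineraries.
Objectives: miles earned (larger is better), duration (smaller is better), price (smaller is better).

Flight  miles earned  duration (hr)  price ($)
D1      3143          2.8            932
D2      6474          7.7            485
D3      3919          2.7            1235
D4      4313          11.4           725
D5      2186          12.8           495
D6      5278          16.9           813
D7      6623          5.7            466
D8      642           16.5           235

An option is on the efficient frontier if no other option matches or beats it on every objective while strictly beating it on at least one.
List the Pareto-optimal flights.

D1, D3, D7, D8

D1: not dominated.
D2: dominated by D7 (miles earned 6623≥6474, duration 5.7≤7.7, price 466≤485).
D3: not dominated (best duration).
D4: dominated by D2 (miles earned 6474≥4313, duration 7.7≤11.4, price 485≤725).
D5: dominated by D2 (miles earned 6474≥2186, duration 7.7≤12.8, price 485≤495).
D6: dominated by D2 (miles earned 6474≥5278, duration 7.7≤16.9, price 485≤813).
D7: not dominated (best miles earned).
D8: not dominated (best price).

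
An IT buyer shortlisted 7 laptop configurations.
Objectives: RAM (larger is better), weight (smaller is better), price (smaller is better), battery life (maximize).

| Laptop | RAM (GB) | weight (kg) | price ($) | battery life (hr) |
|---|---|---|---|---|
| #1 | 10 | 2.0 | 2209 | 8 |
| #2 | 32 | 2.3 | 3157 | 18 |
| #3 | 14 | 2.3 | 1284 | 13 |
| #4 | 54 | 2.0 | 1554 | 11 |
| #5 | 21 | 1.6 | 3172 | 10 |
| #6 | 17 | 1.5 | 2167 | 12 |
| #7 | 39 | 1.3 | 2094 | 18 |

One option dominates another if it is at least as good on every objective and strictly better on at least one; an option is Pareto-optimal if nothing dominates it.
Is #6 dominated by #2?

#2 vs #6: #2 is worse on weight (2.3 vs 1.5), so it does not dominate #6.

No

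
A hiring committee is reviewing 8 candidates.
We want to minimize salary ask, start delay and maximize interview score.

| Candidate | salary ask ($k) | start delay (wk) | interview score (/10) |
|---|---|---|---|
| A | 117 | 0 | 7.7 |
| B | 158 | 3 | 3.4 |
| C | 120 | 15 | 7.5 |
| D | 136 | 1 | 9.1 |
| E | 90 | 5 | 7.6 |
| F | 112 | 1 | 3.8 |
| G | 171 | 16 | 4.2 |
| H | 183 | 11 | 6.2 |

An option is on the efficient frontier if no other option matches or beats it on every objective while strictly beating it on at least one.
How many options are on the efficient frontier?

A: not dominated (best start delay).
B: dominated by A (salary ask 117≤158, start delay 0≤3, interview score 7.7≥3.4).
C: dominated by A (salary ask 117≤120, start delay 0≤15, interview score 7.7≥7.5).
D: not dominated (best interview score).
E: not dominated (best salary ask).
F: not dominated.
G: dominated by A (salary ask 117≤171, start delay 0≤16, interview score 7.7≥4.2).
H: dominated by A (salary ask 117≤183, start delay 0≤11, interview score 7.7≥6.2).
Pareto-optimal: A, D, E, F → 4.

4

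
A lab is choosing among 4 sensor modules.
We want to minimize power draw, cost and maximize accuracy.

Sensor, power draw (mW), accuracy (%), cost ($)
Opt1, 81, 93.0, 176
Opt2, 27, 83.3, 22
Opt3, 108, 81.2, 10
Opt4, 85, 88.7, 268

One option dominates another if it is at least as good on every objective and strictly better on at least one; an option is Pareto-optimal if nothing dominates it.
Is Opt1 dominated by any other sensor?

No

Opt2: worse on accuracy (83.3 vs 93.0).
Opt3: worse on power draw (108 vs 81).
Opt4: worse on power draw (85 vs 81).
No option is at least as good as Opt1 on every objective and strictly better on one.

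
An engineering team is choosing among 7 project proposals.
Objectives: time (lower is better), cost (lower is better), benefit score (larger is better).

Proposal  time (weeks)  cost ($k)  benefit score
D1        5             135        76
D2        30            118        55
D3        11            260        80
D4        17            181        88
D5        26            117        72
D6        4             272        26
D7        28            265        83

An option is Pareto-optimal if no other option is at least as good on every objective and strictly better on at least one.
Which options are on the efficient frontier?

D1: not dominated.
D2: dominated by D5 (time 26≤30, cost 117≤118, benefit score 72≥55).
D3: not dominated.
D4: not dominated (best benefit score).
D5: not dominated (best cost).
D6: not dominated (best time).
D7: dominated by D4 (time 17≤28, cost 181≤265, benefit score 88≥83).

D1, D3, D4, D5, D6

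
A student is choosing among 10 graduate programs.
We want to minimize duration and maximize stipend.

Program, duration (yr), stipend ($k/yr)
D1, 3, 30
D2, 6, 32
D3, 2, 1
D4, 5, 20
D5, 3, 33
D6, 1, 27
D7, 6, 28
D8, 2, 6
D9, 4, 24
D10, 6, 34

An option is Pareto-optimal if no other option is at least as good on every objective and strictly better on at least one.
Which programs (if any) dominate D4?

D1, D5, D6, D9

D1: duration 3≤5, stipend 30≥20 — dominates D4.
D5: duration 3≤5, stipend 33≥20 — dominates D4.
D6: duration 1≤5, stipend 27≥20 — dominates D4.
D9: duration 4≤5, stipend 24≥20 — dominates D4.
Others (D2, D3, D7, D8, D10) are each worse than D4 on at least one objective.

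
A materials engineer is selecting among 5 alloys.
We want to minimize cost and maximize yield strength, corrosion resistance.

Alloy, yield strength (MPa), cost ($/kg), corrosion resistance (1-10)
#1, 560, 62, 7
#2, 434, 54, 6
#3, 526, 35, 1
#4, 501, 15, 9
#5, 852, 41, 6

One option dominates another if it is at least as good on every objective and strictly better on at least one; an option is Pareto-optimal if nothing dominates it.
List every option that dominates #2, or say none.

#4, #5

#4: yield strength 501≥434, cost 15≤54, corrosion resistance 9≥6 — dominates #2.
#5: yield strength 852≥434, cost 41≤54, corrosion resistance 6≥6 — dominates #2.
Others (#1, #3) are each worse than #2 on at least one objective.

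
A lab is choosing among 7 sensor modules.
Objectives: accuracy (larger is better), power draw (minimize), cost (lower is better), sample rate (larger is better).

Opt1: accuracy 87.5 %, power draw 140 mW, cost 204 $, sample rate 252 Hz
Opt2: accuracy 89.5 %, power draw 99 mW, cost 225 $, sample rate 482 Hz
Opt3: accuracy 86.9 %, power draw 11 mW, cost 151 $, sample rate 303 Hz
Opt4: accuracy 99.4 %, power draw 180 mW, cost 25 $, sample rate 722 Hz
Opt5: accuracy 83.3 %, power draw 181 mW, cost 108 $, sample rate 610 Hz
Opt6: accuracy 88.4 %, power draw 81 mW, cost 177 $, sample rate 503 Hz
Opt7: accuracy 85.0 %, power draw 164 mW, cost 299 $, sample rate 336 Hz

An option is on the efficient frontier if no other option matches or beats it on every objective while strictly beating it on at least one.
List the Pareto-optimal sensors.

Opt2, Opt3, Opt4, Opt6

Opt1: dominated by Opt6 (accuracy 88.4≥87.5, power draw 81≤140, cost 177≤204, sample rate 503≥252).
Opt2: not dominated.
Opt3: not dominated (best power draw).
Opt4: not dominated (best accuracy).
Opt5: dominated by Opt4 (accuracy 99.4≥83.3, power draw 180≤181, cost 25≤108, sample rate 722≥610).
Opt6: not dominated.
Opt7: dominated by Opt2 (accuracy 89.5≥85.0, power draw 99≤164, cost 225≤299, sample rate 482≥336).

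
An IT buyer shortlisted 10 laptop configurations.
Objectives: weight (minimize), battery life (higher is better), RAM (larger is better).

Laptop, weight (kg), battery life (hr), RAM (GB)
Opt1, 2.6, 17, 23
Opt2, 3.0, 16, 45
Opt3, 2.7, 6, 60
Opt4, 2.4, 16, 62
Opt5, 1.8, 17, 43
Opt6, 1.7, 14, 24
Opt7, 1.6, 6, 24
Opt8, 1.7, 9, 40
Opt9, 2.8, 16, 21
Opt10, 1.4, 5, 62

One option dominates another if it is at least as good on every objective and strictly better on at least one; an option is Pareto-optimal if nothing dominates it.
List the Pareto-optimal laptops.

Opt1: dominated by Opt5 (weight 1.8≤2.6, battery life 17≥17, RAM 43≥23).
Opt2: dominated by Opt4 (weight 2.4≤3.0, battery life 16≥16, RAM 62≥45).
Opt3: dominated by Opt4 (weight 2.4≤2.7, battery life 16≥6, RAM 62≥60).
Opt4: not dominated.
Opt5: not dominated.
Opt6: not dominated.
Opt7: not dominated.
Opt8: not dominated.
Opt9: dominated by Opt1 (weight 2.6≤2.8, battery life 17≥16, RAM 23≥21).
Opt10: not dominated (best weight).

Opt4, Opt5, Opt6, Opt7, Opt8, Opt10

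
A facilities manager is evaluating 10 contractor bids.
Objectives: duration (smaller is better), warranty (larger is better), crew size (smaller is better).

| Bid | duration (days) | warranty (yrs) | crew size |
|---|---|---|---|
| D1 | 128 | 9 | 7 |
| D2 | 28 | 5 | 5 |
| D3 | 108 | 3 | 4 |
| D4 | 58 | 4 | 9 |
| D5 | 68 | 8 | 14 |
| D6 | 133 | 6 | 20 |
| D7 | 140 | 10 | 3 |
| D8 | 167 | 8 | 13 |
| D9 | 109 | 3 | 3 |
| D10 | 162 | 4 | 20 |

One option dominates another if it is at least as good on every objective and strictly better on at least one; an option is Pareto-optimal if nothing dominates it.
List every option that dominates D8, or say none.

D1, D7

D1: duration 128≤167, warranty 9≥8, crew size 7≤13 — dominates D8.
D7: duration 140≤167, warranty 10≥8, crew size 3≤13 — dominates D8.
Others (D2, D3, D4, D5, D6, D9, D10) are each worse than D8 on at least one objective.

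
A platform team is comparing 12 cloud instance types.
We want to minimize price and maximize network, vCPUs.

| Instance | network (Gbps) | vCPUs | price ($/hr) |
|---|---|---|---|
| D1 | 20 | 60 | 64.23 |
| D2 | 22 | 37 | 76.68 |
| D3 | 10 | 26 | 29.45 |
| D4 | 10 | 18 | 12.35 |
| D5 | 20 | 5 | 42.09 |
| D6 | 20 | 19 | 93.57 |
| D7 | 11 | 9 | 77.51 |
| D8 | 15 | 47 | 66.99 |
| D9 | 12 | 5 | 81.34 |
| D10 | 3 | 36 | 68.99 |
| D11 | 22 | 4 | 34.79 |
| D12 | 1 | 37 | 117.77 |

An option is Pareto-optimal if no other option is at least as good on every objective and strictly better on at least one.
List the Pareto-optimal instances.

D1: not dominated (best vCPUs).
D2: not dominated.
D3: not dominated.
D4: not dominated (best price).
D5: not dominated.
D6: dominated by D1 (network 20≥20, vCPUs 60≥19, price 64.23≤93.57).
D7: dominated by D1 (network 20≥11, vCPUs 60≥9, price 64.23≤77.51).
D8: dominated by D1 (network 20≥15, vCPUs 60≥47, price 64.23≤66.99).
D9: dominated by D1 (network 20≥12, vCPUs 60≥5, price 64.23≤81.34).
D10: dominated by D1 (network 20≥3, vCPUs 60≥36, price 64.23≤68.99).
D11: not dominated.
D12: dominated by D1 (network 20≥1, vCPUs 60≥37, price 64.23≤117.77).

D1, D2, D3, D4, D5, D11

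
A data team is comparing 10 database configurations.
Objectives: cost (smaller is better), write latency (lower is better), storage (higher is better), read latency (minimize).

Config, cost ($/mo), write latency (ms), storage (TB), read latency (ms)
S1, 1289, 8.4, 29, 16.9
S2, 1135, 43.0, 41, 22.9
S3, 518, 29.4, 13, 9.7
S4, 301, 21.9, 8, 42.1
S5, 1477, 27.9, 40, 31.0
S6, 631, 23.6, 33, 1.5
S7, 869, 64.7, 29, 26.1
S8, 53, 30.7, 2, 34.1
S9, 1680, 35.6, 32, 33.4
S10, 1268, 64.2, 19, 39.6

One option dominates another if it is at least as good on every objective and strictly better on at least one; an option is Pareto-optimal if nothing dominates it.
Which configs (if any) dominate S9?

S5, S6

S5: cost 1477≤1680, write latency 27.9≤35.6, storage 40≥32, read latency 31.0≤33.4 — dominates S9.
S6: cost 631≤1680, write latency 23.6≤35.6, storage 33≥32, read latency 1.5≤33.4 — dominates S9.
Others (S1, S2, S3, S4, S7, S8, S10) are each worse than S9 on at least one objective.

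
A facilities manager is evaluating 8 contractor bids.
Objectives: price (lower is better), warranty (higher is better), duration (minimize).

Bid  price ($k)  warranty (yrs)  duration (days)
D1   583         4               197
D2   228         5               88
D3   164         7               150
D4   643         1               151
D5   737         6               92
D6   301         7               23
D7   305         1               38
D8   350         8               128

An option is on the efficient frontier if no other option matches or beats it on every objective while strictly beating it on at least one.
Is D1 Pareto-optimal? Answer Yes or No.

No

D2 vs D1: price 228≤583, warranty 5≥4, duration 88≤197 — D2 is at least as good on every objective and strictly better on at least one, so D2 dominates D1.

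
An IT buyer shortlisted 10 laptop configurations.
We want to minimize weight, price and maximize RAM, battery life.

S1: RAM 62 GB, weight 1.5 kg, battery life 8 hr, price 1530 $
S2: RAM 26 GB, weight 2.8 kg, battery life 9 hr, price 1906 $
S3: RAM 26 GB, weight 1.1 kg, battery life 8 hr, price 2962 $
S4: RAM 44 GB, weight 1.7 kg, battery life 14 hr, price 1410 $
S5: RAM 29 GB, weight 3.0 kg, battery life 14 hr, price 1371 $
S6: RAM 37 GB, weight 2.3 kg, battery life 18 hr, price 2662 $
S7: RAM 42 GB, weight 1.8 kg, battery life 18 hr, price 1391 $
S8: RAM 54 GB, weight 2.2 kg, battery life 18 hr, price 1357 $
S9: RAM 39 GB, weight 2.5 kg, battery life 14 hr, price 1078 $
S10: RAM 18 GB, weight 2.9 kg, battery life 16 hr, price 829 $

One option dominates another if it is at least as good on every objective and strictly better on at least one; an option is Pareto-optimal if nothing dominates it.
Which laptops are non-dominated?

S1: not dominated (best RAM).
S2: dominated by S4 (RAM 44≥26, weight 1.7≤2.8, battery life 14≥9, price 1410≤1906).
S3: not dominated (best weight).
S4: not dominated.
S5: dominated by S8 (RAM 54≥29, weight 2.2≤3.0, battery life 18≥14, price 1357≤1371).
S6: dominated by S7 (RAM 42≥37, weight 1.8≤2.3, battery life 18≥18, price 1391≤2662).
S7: not dominated.
S8: not dominated.
S9: not dominated.
S10: not dominated (best price).

S1, S3, S4, S7, S8, S9, S10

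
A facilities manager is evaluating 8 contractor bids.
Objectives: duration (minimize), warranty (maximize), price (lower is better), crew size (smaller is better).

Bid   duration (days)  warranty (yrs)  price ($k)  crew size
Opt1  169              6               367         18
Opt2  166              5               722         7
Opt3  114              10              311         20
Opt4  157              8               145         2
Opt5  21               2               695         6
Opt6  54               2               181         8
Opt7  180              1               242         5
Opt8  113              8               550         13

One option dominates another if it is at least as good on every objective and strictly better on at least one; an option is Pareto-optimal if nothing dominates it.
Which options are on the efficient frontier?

Opt1: dominated by Opt4 (duration 157≤169, warranty 8≥6, price 145≤367, crew size 2≤18).
Opt2: dominated by Opt4 (duration 157≤166, warranty 8≥5, price 145≤722, crew size 2≤7).
Opt3: not dominated (best warranty).
Opt4: not dominated (best price).
Opt5: not dominated (best duration).
Opt6: not dominated.
Opt7: dominated by Opt4 (duration 157≤180, warranty 8≥1, price 145≤242, crew size 2≤5).
Opt8: not dominated.

Opt3, Opt4, Opt5, Opt6, Opt8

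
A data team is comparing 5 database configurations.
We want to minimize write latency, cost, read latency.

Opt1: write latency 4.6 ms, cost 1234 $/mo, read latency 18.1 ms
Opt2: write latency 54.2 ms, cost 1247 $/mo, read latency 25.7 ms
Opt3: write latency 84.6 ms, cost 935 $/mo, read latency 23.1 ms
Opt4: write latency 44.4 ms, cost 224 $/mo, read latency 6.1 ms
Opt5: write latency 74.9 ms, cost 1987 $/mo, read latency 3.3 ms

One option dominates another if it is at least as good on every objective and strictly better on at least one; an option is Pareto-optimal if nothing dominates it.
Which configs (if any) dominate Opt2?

Opt1, Opt4

Opt1: write latency 4.6≤54.2, cost 1234≤1247, read latency 18.1≤25.7 — dominates Opt2.
Opt4: write latency 44.4≤54.2, cost 224≤1247, read latency 6.1≤25.7 — dominates Opt2.
Others (Opt3, Opt5) are each worse than Opt2 on at least one objective.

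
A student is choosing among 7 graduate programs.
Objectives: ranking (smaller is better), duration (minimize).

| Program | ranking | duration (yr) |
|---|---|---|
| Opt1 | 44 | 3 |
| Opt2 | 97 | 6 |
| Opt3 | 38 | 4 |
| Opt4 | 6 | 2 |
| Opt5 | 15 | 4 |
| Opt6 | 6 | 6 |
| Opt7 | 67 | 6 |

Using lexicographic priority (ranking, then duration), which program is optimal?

First minimize ranking: best is 6, kept {Opt4, Opt6}.
Then minimize duration: best is 2, kept {Opt4}.

Opt4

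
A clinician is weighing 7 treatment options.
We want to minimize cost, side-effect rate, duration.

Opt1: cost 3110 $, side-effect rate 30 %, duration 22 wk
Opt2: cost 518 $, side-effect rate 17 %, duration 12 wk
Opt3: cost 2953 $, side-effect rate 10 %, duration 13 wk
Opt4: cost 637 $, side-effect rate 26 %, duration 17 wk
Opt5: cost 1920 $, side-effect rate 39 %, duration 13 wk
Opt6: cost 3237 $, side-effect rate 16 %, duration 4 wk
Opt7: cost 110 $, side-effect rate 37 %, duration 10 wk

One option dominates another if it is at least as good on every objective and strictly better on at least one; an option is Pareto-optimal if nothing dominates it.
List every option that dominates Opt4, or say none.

Opt2

Opt2: cost 518≤637, side-effect rate 17≤26, duration 12≤17 — dominates Opt4.
Others (Opt1, Opt3, Opt5, Opt6, Opt7) are each worse than Opt4 on at least one objective.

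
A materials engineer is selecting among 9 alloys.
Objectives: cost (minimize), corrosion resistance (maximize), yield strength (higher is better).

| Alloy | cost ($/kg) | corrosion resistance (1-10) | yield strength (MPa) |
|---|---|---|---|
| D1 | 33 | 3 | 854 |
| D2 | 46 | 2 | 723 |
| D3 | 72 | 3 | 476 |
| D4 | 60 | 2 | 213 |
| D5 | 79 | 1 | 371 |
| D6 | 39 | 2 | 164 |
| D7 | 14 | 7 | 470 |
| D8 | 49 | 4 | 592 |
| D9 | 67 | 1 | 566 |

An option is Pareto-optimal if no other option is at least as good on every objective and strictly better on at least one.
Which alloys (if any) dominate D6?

D1: cost 33≤39, corrosion resistance 3≥2, yield strength 854≥164 — dominates D6.
D7: cost 14≤39, corrosion resistance 7≥2, yield strength 470≥164 — dominates D6.
Others (D2, D3, D4, D5, D8, D9) are each worse than D6 on at least one objective.

D1, D7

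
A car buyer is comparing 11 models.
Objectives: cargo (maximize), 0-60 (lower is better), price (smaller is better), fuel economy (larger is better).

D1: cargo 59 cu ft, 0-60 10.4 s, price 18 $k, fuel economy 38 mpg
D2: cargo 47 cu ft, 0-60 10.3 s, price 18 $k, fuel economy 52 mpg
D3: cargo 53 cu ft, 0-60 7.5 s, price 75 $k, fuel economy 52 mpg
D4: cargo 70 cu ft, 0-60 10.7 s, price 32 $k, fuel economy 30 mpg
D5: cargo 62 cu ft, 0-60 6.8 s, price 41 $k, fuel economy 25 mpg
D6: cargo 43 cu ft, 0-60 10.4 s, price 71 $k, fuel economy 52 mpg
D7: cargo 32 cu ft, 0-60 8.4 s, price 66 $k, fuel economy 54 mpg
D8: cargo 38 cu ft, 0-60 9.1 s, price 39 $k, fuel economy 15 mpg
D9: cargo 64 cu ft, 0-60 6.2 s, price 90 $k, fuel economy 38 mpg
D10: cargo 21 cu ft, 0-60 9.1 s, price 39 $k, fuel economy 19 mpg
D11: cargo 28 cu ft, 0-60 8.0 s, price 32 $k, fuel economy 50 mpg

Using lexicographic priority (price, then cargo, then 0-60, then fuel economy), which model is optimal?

D1

First minimize price: best is 18, kept {D1, D2}.
Then maximize cargo: best is 59, kept {D1}.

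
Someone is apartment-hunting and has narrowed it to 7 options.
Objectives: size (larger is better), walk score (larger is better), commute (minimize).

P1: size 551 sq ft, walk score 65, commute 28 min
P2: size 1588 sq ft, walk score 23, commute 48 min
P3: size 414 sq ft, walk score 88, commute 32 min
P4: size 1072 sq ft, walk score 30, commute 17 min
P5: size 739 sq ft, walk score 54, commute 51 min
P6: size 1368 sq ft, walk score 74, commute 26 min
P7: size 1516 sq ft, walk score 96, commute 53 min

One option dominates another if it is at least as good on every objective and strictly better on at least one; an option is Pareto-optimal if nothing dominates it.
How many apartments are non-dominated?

5

P1: dominated by P6 (size 1368≥551, walk score 74≥65, commute 26≤28).
P2: not dominated (best size).
P3: not dominated.
P4: not dominated (best commute).
P5: dominated by P6 (size 1368≥739, walk score 74≥54, commute 26≤51).
P6: not dominated.
P7: not dominated (best walk score).
Pareto-optimal: P2, P3, P4, P6, P7 → 5.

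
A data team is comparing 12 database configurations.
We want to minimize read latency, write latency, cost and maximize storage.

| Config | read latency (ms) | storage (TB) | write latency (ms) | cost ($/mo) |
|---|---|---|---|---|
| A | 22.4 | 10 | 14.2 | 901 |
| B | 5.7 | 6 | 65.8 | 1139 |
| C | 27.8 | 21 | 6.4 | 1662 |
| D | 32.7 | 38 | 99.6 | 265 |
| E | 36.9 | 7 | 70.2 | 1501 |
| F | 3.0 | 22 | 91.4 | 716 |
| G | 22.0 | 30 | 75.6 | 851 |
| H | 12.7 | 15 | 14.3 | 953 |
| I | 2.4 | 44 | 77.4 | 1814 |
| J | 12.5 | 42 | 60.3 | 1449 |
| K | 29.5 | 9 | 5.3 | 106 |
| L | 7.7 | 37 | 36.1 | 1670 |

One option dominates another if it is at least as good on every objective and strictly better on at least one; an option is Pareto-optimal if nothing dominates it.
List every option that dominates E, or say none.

A: read latency 22.4≤36.9, storage 10≥7, write latency 14.2≤70.2, cost 901≤1501 — dominates E.
H: read latency 12.7≤36.9, storage 15≥7, write latency 14.3≤70.2, cost 953≤1501 — dominates E.
J: read latency 12.5≤36.9, storage 42≥7, write latency 60.3≤70.2, cost 1449≤1501 — dominates E.
K: read latency 29.5≤36.9, storage 9≥7, write latency 5.3≤70.2, cost 106≤1501 — dominates E.
Others (B, C, D, F, G, I, L) are each worse than E on at least one objective.

A, H, J, K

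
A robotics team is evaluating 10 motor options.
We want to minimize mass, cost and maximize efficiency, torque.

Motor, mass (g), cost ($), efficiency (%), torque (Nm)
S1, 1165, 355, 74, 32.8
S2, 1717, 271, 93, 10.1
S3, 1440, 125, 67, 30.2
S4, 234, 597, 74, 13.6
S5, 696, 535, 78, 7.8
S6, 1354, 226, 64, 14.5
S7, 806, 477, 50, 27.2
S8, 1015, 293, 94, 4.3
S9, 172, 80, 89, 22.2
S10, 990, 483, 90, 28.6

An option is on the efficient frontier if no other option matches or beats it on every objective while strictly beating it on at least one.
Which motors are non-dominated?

S1, S2, S3, S7, S8, S9, S10

S1: not dominated (best torque).
S2: not dominated.
S3: not dominated.
S4: dominated by S9 (mass 172≤234, cost 80≤597, efficiency 89≥74, torque 22.2≥13.6).
S5: dominated by S9 (mass 172≤696, cost 80≤535, efficiency 89≥78, torque 22.2≥7.8).
S6: dominated by S9 (mass 172≤1354, cost 80≤226, efficiency 89≥64, torque 22.2≥14.5).
S7: not dominated.
S8: not dominated (best efficiency).
S9: not dominated (best mass).
S10: not dominated.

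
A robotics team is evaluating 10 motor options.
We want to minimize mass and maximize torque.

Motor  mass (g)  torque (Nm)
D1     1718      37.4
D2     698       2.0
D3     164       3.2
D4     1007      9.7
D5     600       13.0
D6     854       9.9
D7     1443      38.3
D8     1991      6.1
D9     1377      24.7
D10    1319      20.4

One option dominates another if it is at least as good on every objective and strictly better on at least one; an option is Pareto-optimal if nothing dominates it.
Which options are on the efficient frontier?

D3, D5, D7, D9, D10

D1: dominated by D7 (mass 1443≤1718, torque 38.3≥37.4).
D2: dominated by D3 (mass 164≤698, torque 3.2≥2.0).
D3: not dominated (best mass).
D4: dominated by D5 (mass 600≤1007, torque 13.0≥9.7).
D5: not dominated.
D6: dominated by D5 (mass 600≤854, torque 13.0≥9.9).
D7: not dominated (best torque).
D8: dominated by D1 (mass 1718≤1991, torque 37.4≥6.1).
D9: not dominated.
D10: not dominated.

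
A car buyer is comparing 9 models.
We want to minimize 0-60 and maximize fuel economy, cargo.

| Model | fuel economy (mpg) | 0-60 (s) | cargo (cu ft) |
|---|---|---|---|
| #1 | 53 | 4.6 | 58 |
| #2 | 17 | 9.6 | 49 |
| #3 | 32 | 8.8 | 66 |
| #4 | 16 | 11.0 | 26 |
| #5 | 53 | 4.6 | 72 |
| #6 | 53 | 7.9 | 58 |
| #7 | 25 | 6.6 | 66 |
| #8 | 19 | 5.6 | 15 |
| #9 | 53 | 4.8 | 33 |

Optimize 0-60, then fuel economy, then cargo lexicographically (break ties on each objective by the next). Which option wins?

First minimize 0-60: best is 4.6, kept {#1, #5}.
Then maximize fuel economy: best is 53, kept {#1, #5}.
Then maximize cargo: best is 72, kept {#5}.

#5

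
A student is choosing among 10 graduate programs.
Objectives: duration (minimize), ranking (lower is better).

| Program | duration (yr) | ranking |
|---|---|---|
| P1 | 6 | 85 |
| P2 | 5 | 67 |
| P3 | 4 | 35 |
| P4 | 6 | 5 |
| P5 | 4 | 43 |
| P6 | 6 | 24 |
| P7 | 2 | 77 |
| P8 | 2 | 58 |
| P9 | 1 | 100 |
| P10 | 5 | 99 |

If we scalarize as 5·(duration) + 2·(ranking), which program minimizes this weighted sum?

P4

P1: 5·6 + 2·85 = 200
P2: 5·5 + 2·67 = 159
P3: 5·4 + 2·35 = 90
P4: 5·6 + 2·5 = 40
P5: 5·4 + 2·43 = 106
P6: 5·6 + 2·24 = 78
P7: 5·2 + 2·77 = 164
P8: 5·2 + 2·58 = 126
P9: 5·1 + 2·100 = 205
P10: 5·5 + 2·99 = 223
Lowest: P4 at 40.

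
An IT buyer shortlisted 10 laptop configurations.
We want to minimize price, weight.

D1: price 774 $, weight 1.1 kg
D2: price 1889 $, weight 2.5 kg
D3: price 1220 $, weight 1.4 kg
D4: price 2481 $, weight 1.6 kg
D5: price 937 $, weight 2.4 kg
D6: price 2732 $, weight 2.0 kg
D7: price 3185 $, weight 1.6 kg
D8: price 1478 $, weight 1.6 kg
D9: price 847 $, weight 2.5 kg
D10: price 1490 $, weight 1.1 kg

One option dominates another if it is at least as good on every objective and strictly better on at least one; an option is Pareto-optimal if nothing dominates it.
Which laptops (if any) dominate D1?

D2: worse on price (1889 vs 774).
D3: worse on price (1220 vs 774).
D4: worse on price (2481 vs 774).
D5: worse on price (937 vs 774).
D6: worse on price (2732 vs 774).
D7: worse on price (3185 vs 774).
D8: worse on price (1478 vs 774).
D9: worse on price (847 vs 774).
D10: worse on price (1490 vs 774).
No option dominates D1.

none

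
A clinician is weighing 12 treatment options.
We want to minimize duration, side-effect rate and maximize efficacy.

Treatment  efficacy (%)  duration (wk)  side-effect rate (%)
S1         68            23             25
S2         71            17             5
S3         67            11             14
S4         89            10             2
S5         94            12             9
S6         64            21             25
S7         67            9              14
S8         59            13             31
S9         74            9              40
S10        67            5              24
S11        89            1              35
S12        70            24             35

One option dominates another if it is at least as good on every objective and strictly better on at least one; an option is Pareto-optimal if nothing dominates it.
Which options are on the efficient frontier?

S1: dominated by S2 (efficacy 71≥68, duration 17≤23, side-effect rate 5≤25).
S2: dominated by S4 (efficacy 89≥71, duration 10≤17, side-effect rate 2≤5).
S3: dominated by S4 (efficacy 89≥67, duration 10≤11, side-effect rate 2≤14).
S4: not dominated (best side-effect rate).
S5: not dominated (best efficacy).
S6: dominated by S2 (efficacy 71≥64, duration 17≤21, side-effect rate 5≤25).
S7: not dominated.
S8: dominated by S3 (efficacy 67≥59, duration 11≤13, side-effect rate 14≤31).
S9: dominated by S11 (efficacy 89≥74, duration 1≤9, side-effect rate 35≤40).
S10: not dominated.
S11: not dominated (best duration).
S12: dominated by S2 (efficacy 71≥70, duration 17≤24, side-effect rate 5≤35).

S4, S5, S7, S10, S11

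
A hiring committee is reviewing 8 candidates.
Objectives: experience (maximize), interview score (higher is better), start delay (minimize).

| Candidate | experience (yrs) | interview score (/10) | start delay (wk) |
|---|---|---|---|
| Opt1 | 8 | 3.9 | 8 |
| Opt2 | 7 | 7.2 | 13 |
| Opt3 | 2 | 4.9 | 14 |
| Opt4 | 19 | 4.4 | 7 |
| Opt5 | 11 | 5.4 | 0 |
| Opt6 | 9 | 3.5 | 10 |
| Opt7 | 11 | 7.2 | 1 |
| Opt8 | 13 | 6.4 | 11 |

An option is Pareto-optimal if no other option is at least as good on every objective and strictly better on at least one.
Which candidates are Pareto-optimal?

Opt4, Opt5, Opt7, Opt8

Opt1: dominated by Opt4 (experience 19≥8, interview score 4.4≥3.9, start delay 7≤8).
Opt2: dominated by Opt7 (experience 11≥7, interview score 7.2≥7.2, start delay 1≤13).
Opt3: dominated by Opt2 (experience 7≥2, interview score 7.2≥4.9, start delay 13≤14).
Opt4: not dominated (best experience).
Opt5: not dominated (best start delay).
Opt6: dominated by Opt4 (experience 19≥9, interview score 4.4≥3.5, start delay 7≤10).
Opt7: not dominated.
Opt8: not dominated.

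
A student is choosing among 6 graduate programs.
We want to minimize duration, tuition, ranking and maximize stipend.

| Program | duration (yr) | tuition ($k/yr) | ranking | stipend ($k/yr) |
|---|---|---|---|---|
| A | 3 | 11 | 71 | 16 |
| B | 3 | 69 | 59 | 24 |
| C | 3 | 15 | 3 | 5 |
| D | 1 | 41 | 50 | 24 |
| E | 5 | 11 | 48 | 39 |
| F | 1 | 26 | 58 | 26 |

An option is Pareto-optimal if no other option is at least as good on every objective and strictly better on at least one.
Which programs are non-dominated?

A: not dominated.
B: dominated by D (duration 1≤3, tuition 41≤69, ranking 50≤59, stipend 24≥24).
C: not dominated (best ranking).
D: not dominated.
E: not dominated (best stipend).
F: not dominated.

A, C, D, E, F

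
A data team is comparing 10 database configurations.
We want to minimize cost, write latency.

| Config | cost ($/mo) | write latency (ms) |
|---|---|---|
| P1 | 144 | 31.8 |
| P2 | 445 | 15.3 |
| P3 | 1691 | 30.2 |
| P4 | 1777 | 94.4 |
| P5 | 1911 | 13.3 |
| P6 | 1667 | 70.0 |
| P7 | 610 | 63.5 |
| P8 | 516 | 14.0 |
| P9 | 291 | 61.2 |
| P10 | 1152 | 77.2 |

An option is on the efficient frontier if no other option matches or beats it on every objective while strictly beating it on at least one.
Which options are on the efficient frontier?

P1, P2, P5, P8

P1: not dominated (best cost).
P2: not dominated.
P3: dominated by P2 (cost 445≤1691, write latency 15.3≤30.2).
P4: dominated by P1 (cost 144≤1777, write latency 31.8≤94.4).
P5: not dominated (best write latency).
P6: dominated by P1 (cost 144≤1667, write latency 31.8≤70.0).
P7: dominated by P1 (cost 144≤610, write latency 31.8≤63.5).
P8: not dominated.
P9: dominated by P1 (cost 144≤291, write latency 31.8≤61.2).
P10: dominated by P1 (cost 144≤1152, write latency 31.8≤77.2).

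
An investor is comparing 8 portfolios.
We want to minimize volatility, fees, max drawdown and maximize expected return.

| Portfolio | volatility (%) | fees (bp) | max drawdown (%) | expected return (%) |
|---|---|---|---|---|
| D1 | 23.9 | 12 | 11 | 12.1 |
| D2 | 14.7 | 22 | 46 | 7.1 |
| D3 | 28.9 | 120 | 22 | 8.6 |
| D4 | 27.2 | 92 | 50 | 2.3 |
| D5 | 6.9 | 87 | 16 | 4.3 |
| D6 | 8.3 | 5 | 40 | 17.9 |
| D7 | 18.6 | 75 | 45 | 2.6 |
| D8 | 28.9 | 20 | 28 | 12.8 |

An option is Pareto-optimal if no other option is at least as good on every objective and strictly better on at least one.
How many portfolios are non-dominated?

D1: not dominated (best max drawdown).
D2: dominated by D6 (volatility 8.3≤14.7, fees 5≤22, max drawdown 40≤46, expected return 17.9≥7.1).
D3: dominated by D1 (volatility 23.9≤28.9, fees 12≤120, max drawdown 11≤22, expected return 12.1≥8.6).
D4: dominated by D1 (volatility 23.9≤27.2, fees 12≤92, max drawdown 11≤50, expected return 12.1≥2.3).
D5: not dominated (best volatility).
D6: not dominated (best fees).
D7: dominated by D6 (volatility 8.3≤18.6, fees 5≤75, max drawdown 40≤45, expected return 17.9≥2.6).
D8: not dominated.
Pareto-optimal: D1, D5, D6, D8 → 4.

4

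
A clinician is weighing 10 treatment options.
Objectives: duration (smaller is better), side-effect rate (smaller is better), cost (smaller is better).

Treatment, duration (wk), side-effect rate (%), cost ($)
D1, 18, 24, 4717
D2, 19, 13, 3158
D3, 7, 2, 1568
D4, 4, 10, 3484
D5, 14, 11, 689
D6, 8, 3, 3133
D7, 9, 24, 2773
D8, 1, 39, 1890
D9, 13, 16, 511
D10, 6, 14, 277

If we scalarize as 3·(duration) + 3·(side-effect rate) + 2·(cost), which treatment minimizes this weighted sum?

D1: 3·18 + 3·24 + 2·4717 = 9560
D2: 3·19 + 3·13 + 2·3158 = 6412
D3: 3·7 + 3·2 + 2·1568 = 3163
D4: 3·4 + 3·10 + 2·3484 = 7010
D5: 3·14 + 3·11 + 2·689 = 1453
D6: 3·8 + 3·3 + 2·3133 = 6299
D7: 3·9 + 3·24 + 2·2773 = 5645
D8: 3·1 + 3·39 + 2·1890 = 3900
D9: 3·13 + 3·16 + 2·511 = 1109
D10: 3·6 + 3·14 + 2·277 = 614
Lowest: D10 at 614.

D10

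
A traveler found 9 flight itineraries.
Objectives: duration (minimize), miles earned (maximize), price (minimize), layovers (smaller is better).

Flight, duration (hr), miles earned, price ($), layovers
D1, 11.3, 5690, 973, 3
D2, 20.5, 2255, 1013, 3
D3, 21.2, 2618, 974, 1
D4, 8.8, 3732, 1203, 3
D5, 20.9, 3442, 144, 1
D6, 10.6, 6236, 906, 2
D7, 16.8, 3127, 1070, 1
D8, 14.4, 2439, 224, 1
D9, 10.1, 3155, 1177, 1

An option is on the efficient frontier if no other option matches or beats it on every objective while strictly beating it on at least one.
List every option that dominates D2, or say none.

D1, D6, D8

D1: duration 11.3≤20.5, miles earned 5690≥2255, price 973≤1013, layovers 3≤3 — dominates D2.
D6: duration 10.6≤20.5, miles earned 6236≥2255, price 906≤1013, layovers 2≤3 — dominates D2.
D8: duration 14.4≤20.5, miles earned 2439≥2255, price 224≤1013, layovers 1≤3 — dominates D2.
Others (D3, D4, D5, D7, D9) are each worse than D2 on at least one objective.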